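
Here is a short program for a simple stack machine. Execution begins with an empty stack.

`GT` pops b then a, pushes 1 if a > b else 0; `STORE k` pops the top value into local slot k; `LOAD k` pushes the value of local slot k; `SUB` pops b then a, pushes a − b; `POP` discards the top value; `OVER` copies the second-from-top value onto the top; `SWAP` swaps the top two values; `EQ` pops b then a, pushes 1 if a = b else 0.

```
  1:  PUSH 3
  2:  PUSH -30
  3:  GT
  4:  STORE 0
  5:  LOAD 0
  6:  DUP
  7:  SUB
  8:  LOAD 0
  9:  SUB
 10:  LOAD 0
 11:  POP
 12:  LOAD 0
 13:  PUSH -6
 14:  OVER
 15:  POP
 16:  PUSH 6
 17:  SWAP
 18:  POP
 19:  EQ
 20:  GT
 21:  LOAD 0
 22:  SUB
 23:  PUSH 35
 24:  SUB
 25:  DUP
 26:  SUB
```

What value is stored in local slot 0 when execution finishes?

1

PUSH 3   -> 3
PUSH -30 -> 3 -30
GT       -> 1
STORE 0  -> (empty)
LOAD 0   -> 1
DUP      -> 1 1
SUB      -> 0
LOAD 0   -> 0 1
SUB      -> -1
LOAD 0   -> -1 1
POP      -> -1
LOAD 0   -> -1 1
PUSH -6  -> -1 1 -6
OVER     -> -1 1 -6 1
POP      -> -1 1 -6
PUSH 6   -> -1 1 -6 6
SWAP     -> -1 1 6 -6
POP      -> -1 1 6
EQ       -> -1 0
GT       -> 0
LOAD 0   -> 0 1
SUB      -> -1
PUSH 35  -> -1 35
SUB      -> -36
DUP      -> -36 -36
SUB      -> 0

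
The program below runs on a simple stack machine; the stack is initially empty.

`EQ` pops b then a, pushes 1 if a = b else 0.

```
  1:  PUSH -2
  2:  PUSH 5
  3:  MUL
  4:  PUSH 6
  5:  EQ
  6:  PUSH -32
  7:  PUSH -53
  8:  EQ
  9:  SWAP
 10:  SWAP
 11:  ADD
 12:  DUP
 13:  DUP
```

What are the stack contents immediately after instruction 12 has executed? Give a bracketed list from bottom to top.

[0, 0]

PUSH -2  -> -2
PUSH 5   -> -2 5
MUL      -> -10
PUSH 6   -> -10 6
EQ       -> 0
PUSH -32 -> 0 -32
PUSH -53 -> 0 -32 -53
EQ       -> 0 0
SWAP     -> 0 0
SWAP     -> 0 0
ADD      -> 0
DUP      -> 0 0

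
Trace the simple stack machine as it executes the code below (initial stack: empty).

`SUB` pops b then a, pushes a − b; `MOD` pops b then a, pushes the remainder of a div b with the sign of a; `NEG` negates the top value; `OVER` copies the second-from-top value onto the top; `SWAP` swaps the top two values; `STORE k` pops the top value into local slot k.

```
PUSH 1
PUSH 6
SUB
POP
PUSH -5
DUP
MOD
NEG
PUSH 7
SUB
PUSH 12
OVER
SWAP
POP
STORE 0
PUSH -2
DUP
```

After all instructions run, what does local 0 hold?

-7

PUSH 1  → 1
PUSH 6  → 1 6
SUB     → -5
POP     → (empty)
PUSH -5 → -5
DUP     → -5 -5
MOD     → 0
NEG     → 0
PUSH 7  → 0 7
SUB     → -7
PUSH 12 → -7 12
OVER    → -7 12 -7
SWAP    → -7 -7 12
POP     → -7 -7
STORE 0 → -7
PUSH -2 → -7 -2
DUP     → -7 -2 -2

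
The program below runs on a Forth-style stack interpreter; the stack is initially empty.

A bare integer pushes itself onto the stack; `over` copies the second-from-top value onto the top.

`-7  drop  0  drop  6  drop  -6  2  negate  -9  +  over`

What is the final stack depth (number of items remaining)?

-7      -7
drop    (empty)
0       0
drop    (empty)
6       6
drop    (empty)
-6      -6
2       -6 2
negate  -6 -2
-9      -6 -2 -9
+       -6 -11
over    -6 -11 -6

3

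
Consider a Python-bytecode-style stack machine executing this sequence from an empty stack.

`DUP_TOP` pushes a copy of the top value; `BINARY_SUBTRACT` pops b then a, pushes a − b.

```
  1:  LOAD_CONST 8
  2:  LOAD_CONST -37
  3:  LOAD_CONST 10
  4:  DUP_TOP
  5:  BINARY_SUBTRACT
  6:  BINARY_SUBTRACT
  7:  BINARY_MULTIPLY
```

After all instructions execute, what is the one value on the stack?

LOAD_CONST 8    : 8
LOAD_CONST -37  : 8 -37
LOAD_CONST 10   : 8 -37 10
DUP_TOP         : 8 -37 10 10
BINARY_SUBTRACT : 8 -37 0
BINARY_SUBTRACT : 8 -37
BINARY_MULTIPLY : -296

-296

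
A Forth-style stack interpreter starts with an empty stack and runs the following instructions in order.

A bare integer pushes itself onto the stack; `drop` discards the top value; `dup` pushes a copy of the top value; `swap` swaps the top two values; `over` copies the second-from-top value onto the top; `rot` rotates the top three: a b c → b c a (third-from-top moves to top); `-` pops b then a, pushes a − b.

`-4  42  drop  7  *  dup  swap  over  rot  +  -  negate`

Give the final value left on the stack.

-4     : -4
42     : -4 42
drop   : -4
7      : -4 7
*      : -28
dup    : -28 -28
swap   : -28 -28
over   : -28 -28 -28
rot    : -28 -28 -28
+      : -28 -56
-      : 28
negate : -28

-28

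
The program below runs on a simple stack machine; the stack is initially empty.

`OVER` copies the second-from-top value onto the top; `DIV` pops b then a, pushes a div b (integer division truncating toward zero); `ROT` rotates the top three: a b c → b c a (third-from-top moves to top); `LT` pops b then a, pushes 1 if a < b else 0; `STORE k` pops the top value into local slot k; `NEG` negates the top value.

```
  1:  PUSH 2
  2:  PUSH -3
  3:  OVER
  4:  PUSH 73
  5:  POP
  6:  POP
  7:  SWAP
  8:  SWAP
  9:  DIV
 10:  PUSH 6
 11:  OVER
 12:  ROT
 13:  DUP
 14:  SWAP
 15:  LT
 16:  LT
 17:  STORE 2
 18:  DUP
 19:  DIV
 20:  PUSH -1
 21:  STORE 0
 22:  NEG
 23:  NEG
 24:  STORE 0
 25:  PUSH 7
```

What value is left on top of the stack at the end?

PUSH 2   [2]
PUSH -3  [2, -3]
OVER     [2, -3, 2]
PUSH 73  [2, -3, 2, 73]
POP      [2, -3, 2]
POP      [2, -3]
SWAP     [-3, 2]
SWAP     [2, -3]
DIV      [0]
PUSH 6   [0, 6]
OVER     [0, 6, 0]
ROT      [6, 0, 0]
DUP      [6, 0, 0, 0]
SWAP     [6, 0, 0, 0]
LT       [6, 0, 0]
LT       [6, 0]
STORE 2  [6]
DUP      [6, 6]
DIV      [1]
PUSH -1  [1, -1]
STORE 0  [1]
NEG      [-1]
NEG      [1]
STORE 0  []
PUSH 7   [7]

7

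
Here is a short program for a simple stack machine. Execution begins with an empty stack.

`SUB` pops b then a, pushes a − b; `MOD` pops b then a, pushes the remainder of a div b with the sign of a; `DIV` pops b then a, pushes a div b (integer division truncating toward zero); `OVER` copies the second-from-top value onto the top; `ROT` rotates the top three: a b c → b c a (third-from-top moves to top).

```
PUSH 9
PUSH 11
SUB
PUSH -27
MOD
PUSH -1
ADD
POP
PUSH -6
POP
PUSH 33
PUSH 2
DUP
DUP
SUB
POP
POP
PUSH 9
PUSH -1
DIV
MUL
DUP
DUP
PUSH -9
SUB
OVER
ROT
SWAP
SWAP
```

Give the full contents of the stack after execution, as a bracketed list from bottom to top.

[-297, -288, -297, -297]

PUSH 9   -> [9]
PUSH 11  -> [9, 11]
SUB      -> [-2]
PUSH -27 -> [-2, -27]
MOD      -> [-2]
PUSH -1  -> [-2, -1]
ADD      -> [-3]
POP      -> []
PUSH -6  -> [-6]
POP      -> []
PUSH 33  -> [33]
PUSH 2   -> [33, 2]
DUP      -> [33, 2, 2]
DUP      -> [33, 2, 2, 2]
SUB      -> [33, 2, 0]
POP      -> [33, 2]
POP      -> [33]
PUSH 9   -> [33, 9]
PUSH -1  -> [33, 9, -1]
DIV      -> [33, -9]
MUL      -> [-297]
DUP      -> [-297, -297]
DUP      -> [-297, -297, -297]
PUSH -9  -> [-297, -297, -297, -9]
SUB      -> [-297, -297, -288]
OVER     -> [-297, -297, -288, -297]
ROT      -> [-297, -288, -297, -297]
SWAP     -> [-297, -288, -297, -297]
SWAP     -> [-297, -288, -297, -297]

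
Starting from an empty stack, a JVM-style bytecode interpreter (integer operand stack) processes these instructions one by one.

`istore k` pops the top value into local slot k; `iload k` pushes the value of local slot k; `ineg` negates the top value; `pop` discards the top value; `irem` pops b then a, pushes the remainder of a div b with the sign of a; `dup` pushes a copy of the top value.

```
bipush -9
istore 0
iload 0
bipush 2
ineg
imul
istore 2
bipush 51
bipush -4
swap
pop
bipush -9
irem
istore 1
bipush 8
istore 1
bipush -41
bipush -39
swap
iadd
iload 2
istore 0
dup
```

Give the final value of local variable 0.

bipush -9  → -9
istore 0   → (empty)
iload 0    → -9
bipush 2   → -9 2
ineg       → -9 -2
imul       → 18
istore 2   → (empty)
bipush 51  → 51
bipush -4  → 51 -4
swap       → -4 51
pop        → -4
bipush -9  → -4 -9
irem       → -4
istore 1   → (empty)
bipush 8   → 8
istore 1   → (empty)
bipush -41 → -41
bipush -39 → -41 -39
swap       → -39 -41
iadd       → -80
iload 2    → -80 18
istore 0   → -80
dup        → -80 -80

18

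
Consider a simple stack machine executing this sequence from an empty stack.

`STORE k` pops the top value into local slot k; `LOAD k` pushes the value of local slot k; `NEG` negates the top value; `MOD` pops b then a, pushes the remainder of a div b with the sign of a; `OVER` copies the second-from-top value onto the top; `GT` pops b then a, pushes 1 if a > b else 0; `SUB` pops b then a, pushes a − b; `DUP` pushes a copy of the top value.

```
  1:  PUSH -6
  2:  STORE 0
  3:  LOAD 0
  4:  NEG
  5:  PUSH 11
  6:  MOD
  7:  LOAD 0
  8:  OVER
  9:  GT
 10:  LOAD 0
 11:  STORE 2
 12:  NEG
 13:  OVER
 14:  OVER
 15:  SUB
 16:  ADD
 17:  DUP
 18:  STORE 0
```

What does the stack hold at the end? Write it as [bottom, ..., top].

PUSH -6 → -6
STORE 0 → (empty)
LOAD 0  → -6
NEG     → 6
PUSH 11 → 6 11
MOD     → 6
LOAD 0  → 6 -6
OVER    → 6 -6 6
GT      → 6 0
LOAD 0  → 6 0 -6
STORE 2 → 6 0
NEG     → 6 0
OVER    → 6 0 6
OVER    → 6 0 6 0
SUB     → 6 0 6
ADD     → 6 6
DUP     → 6 6 6
STORE 0 → 6 6

[6, 6]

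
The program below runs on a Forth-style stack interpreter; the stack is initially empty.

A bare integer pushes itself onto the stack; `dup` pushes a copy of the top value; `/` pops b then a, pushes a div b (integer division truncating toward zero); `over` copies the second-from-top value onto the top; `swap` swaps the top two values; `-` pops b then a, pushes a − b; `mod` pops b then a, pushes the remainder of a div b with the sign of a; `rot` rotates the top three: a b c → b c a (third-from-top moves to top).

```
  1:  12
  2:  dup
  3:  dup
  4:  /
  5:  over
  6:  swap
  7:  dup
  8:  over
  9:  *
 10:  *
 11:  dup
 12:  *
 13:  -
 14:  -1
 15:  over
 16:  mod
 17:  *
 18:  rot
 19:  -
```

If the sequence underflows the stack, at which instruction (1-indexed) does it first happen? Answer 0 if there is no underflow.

12   → 12
dup  → 12 12
dup  → 12 12 12
/    → 12 1
over → 12 1 12
swap → 12 12 1
dup  → 12 12 1 1
over → 12 12 1 1 1
*    → 12 12 1 1
*    → 12 12 1
dup  → 12 12 1 1
*    → 12 12 1
-    → 12 11
-1   → 12 11 -1
over → 12 11 -1 11
mod  → 12 11 -1
*    → 12 -11
rot  — needs 3 operands, stack has 2 → underflow

18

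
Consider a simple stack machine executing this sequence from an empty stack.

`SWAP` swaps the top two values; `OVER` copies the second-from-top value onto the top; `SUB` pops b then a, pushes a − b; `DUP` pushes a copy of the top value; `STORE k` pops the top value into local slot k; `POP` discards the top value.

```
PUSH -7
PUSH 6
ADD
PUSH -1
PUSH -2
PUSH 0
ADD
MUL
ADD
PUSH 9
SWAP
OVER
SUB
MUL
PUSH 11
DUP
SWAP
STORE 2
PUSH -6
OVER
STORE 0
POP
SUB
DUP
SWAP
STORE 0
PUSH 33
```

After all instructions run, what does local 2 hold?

PUSH -7  [-7]
PUSH 6   [-7, 6]
ADD      [-1]
PUSH -1  [-1, -1]
PUSH -2  [-1, -1, -2]
PUSH 0   [-1, -1, -2, 0]
ADD      [-1, -1, -2]
MUL      [-1, 2]
ADD      [1]
PUSH 9   [1, 9]
SWAP     [9, 1]
OVER     [9, 1, 9]
SUB      [9, -8]
MUL      [-72]
PUSH 11  [-72, 11]
DUP      [-72, 11, 11]
SWAP     [-72, 11, 11]
STORE 2  [-72, 11]
PUSH -6  [-72, 11, -6]
OVER     [-72, 11, -6, 11]
STORE 0  [-72, 11, -6]
POP      [-72, 11]
SUB      [-83]
DUP      [-83, -83]
SWAP     [-83, -83]
STORE 0  [-83]
PUSH 33  [-83, 33]

11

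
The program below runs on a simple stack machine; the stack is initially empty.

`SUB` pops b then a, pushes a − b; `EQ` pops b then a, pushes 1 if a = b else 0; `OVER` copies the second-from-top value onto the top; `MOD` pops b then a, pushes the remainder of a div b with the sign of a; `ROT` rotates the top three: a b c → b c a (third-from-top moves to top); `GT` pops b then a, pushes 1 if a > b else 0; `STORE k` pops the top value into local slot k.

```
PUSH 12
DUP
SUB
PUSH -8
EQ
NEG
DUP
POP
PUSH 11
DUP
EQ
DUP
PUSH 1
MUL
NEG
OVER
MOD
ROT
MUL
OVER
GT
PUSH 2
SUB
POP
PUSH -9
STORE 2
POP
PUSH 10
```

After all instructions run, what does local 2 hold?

-9

PUSH 12 -> [12]
DUP     -> [12, 12]
SUB     -> [0]
PUSH -8 -> [0, -8]
EQ      -> [0]
NEG     -> [0]
DUP     -> [0, 0]
POP     -> [0]
PUSH 11 -> [0, 11]
DUP     -> [0, 11, 11]
EQ      -> [0, 1]
DUP     -> [0, 1, 1]
PUSH 1  -> [0, 1, 1, 1]
MUL     -> [0, 1, 1]
NEG     -> [0, 1, -1]
OVER    -> [0, 1, -1, 1]
MOD     -> [0, 1, 0]
ROT     -> [1, 0, 0]
MUL     -> [1, 0]
OVER    -> [1, 0, 1]
GT      -> [1, 0]
PUSH 2  -> [1, 0, 2]
SUB     -> [1, -2]
POP     -> [1]
PUSH -9 -> [1, -9]
STORE 2 -> [1]
POP     -> []
PUSH 10 -> [10]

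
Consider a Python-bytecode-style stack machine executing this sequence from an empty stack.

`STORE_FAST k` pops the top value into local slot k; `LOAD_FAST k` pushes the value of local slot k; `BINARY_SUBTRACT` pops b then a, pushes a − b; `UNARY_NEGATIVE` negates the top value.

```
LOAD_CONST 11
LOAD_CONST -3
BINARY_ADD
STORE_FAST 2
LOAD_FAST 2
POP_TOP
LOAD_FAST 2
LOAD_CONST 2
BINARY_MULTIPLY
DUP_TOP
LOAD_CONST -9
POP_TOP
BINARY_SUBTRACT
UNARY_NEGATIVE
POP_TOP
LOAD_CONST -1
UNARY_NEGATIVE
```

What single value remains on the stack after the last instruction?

LOAD_CONST 11   → [11]
LOAD_CONST -3   → [11, -3]
BINARY_ADD      → [8]
STORE_FAST 2    → []
LOAD_FAST 2     → [8]
POP_TOP         → []
LOAD_FAST 2     → [8]
LOAD_CONST 2    → [8, 2]
BINARY_MULTIPLY → [16]
DUP_TOP         → [16, 16]
LOAD_CONST -9   → [16, 16, -9]
POP_TOP         → [16, 16]
BINARY_SUBTRACT → [0]
UNARY_NEGATIVE  → [0]
POP_TOP         → []
LOAD_CONST -1   → [-1]
UNARY_NEGATIVE  → [1]

1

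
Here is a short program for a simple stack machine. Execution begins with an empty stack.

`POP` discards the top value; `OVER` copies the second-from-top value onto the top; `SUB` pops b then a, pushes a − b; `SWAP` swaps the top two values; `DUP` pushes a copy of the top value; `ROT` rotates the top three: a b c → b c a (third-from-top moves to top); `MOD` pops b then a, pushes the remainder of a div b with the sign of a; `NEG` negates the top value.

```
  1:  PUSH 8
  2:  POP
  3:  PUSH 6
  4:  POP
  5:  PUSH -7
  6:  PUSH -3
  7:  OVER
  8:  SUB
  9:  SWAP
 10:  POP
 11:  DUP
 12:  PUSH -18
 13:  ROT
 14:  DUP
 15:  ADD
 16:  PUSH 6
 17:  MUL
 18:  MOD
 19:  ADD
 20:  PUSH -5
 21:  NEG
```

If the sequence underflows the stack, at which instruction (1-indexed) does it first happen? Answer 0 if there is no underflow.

0

PUSH 8   → [8]
POP      → []
PUSH 6   → [6]
POP      → []
PUSH -7  → [-7]
PUSH -3  → [-7, -3]
OVER     → [-7, -3, -7]
SUB      → [-7, 4]
SWAP     → [4, -7]
POP      → [4]
DUP      → [4, 4]
PUSH -18 → [4, 4, -18]
ROT      → [4, -18, 4]
DUP      → [4, -18, 4, 4]
ADD      → [4, -18, 8]
PUSH 6   → [4, -18, 8, 6]
MUL      → [4, -18, 48]
MOD      → [4, -18]
ADD      → [-14]
PUSH -5  → [-14, -5]
NEG      → [-14, 5]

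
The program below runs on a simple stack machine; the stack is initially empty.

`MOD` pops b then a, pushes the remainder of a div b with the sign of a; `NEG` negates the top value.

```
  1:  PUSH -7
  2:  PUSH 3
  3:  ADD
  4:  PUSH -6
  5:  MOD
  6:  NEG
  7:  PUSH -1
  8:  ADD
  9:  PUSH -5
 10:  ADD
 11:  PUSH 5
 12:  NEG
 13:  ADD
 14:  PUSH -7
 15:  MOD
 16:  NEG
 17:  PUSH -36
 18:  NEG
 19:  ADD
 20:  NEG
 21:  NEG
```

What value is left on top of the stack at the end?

PUSH -7  -> [-7]
PUSH 3   -> [-7, 3]
ADD      -> [-4]
PUSH -6  -> [-4, -6]
MOD      -> [-4]
NEG      -> [4]
PUSH -1  -> [4, -1]
ADD      -> [3]
PUSH -5  -> [3, -5]
ADD      -> [-2]
PUSH 5   -> [-2, 5]
NEG      -> [-2, -5]
ADD      -> [-7]
PUSH -7  -> [-7, -7]
MOD      -> [0]
NEG      -> [0]
PUSH -36 -> [0, -36]
NEG      -> [0, 36]
ADD      -> [36]
NEG      -> [-36]
NEG      -> [36]

36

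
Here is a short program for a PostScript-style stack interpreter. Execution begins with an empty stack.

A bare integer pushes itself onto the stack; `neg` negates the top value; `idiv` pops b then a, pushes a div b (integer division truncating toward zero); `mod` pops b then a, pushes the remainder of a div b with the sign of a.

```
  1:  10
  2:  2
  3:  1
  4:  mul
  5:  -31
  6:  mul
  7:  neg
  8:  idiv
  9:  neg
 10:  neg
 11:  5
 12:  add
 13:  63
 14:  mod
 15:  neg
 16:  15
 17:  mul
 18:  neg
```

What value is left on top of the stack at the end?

75

10   -> [10]
2    -> [10, 2]
1    -> [10, 2, 1]
mul  -> [10, 2]
-31  -> [10, 2, -31]
mul  -> [10, -62]
neg  -> [10, 62]
idiv -> [0]
neg  -> [0]
neg  -> [0]
5    -> [0, 5]
add  -> [5]
63   -> [5, 63]
mod  -> [5]
neg  -> [-5]
15   -> [-5, 15]
mul  -> [-75]
neg  -> [75]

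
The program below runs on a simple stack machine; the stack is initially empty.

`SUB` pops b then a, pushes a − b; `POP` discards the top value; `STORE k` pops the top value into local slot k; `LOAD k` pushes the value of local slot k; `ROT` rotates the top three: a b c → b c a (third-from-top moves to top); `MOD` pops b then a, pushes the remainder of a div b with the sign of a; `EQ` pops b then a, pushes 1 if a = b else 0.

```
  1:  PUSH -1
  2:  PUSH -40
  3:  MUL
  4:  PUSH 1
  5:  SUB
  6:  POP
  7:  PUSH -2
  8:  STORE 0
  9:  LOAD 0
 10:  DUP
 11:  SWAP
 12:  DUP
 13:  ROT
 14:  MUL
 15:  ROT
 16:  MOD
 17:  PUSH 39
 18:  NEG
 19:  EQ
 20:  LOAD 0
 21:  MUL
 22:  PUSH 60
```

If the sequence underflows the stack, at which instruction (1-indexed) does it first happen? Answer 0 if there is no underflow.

PUSH -1  -> -1
PUSH -40 -> -1 -40
MUL      -> 40
PUSH 1   -> 40 1
SUB      -> 39
POP      -> (empty)
PUSH -2  -> -2
STORE 0  -> (empty)
LOAD 0   -> -2
DUP      -> -2 -2
SWAP     -> -2 -2
DUP      -> -2 -2 -2
ROT      -> -2 -2 -2
MUL      -> -2 4
ROT  — needs 3 operands, stack has 2 → underflow

15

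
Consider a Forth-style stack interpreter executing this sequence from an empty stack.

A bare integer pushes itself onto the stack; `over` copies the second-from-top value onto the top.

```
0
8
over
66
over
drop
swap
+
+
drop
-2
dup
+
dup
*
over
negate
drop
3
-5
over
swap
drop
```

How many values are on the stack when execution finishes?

4

0       0
8       0 8
over    0 8 0
66      0 8 0 66
over    0 8 0 66 0
drop    0 8 0 66
swap    0 8 66 0
+       0 8 66
+       0 74
drop    0
-2      0 -2
dup     0 -2 -2
+       0 -4
dup     0 -4 -4
*       0 16
over    0 16 0
negate  0 16 0
drop    0 16
3       0 16 3
-5      0 16 3 -5
over    0 16 3 -5 3
swap    0 16 3 3 -5
drop    0 16 3 3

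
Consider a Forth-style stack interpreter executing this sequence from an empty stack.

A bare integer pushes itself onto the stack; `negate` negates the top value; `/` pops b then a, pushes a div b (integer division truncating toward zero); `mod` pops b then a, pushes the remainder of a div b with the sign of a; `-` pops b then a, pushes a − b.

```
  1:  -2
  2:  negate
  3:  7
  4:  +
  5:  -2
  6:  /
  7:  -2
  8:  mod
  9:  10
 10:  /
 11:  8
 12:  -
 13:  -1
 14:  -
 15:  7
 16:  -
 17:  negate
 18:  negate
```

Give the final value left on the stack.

-14

-2      [-2]
negate  [2]
7       [2, 7]
+       [9]
-2      [9, -2]
/       [-4]
-2      [-4, -2]
mod     [0]
10      [0, 10]
/       [0]
8       [0, 8]
-       [-8]
-1      [-8, -1]
-       [-7]
7       [-7, 7]
-       [-14]
negate  [14]
negate  [-14]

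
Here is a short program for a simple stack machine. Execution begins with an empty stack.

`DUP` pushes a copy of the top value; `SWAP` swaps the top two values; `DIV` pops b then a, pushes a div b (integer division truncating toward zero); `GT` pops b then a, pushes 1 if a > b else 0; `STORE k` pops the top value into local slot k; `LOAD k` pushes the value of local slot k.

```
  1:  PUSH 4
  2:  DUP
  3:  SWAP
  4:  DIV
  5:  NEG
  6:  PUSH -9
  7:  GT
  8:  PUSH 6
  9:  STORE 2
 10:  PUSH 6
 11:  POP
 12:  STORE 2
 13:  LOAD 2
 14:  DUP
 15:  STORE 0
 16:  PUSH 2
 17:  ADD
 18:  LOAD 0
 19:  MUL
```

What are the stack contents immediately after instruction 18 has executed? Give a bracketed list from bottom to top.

PUSH 4  → 4
DUP     → 4 4
SWAP    → 4 4
DIV     → 1
NEG     → -1
PUSH -9 → -1 -9
GT      → 1
PUSH 6  → 1 6
STORE 2 → 1
PUSH 6  → 1 6
POP     → 1
STORE 2 → (empty)
LOAD 2  → 1
DUP     → 1 1
STORE 0 → 1
PUSH 2  → 1 2
ADD     → 3
LOAD 0  → 3 1

[3, 1]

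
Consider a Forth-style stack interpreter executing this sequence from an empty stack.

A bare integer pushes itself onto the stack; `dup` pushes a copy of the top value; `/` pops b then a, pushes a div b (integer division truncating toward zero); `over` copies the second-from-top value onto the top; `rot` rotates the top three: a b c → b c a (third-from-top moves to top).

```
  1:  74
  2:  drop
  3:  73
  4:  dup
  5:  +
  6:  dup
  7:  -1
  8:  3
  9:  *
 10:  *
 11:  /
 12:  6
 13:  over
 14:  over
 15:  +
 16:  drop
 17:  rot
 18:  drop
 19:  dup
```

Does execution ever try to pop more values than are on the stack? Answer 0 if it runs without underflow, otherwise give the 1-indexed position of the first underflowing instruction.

74   → [74]
drop → []
73   → [73]
dup  → [73, 73]
+    → [146]
dup  → [146, 146]
-1   → [146, 146, -1]
3    → [146, 146, -1, 3]
*    → [146, 146, -3]
*    → [146, -438]
/    → [0]
6    → [0, 6]
over → [0, 6, 0]
over → [0, 6, 0, 6]
+    → [0, 6, 6]
drop → [0, 6]
rot  — needs 3 operands, stack has 2 → underflow

17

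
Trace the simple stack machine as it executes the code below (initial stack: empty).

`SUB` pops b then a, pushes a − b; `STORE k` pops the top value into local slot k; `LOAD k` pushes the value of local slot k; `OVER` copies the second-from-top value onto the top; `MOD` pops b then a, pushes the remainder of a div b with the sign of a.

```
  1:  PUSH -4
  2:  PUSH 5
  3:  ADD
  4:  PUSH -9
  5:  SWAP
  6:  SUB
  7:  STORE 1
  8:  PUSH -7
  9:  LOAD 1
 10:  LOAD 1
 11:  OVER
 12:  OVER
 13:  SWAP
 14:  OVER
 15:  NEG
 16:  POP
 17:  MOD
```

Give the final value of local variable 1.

-10

PUSH -4  -4
PUSH 5   -4 5
ADD      1
PUSH -9  1 -9
SWAP     -9 1
SUB      -10
STORE 1  (empty)
PUSH -7  -7
LOAD 1   -7 -10
LOAD 1   -7 -10 -10
OVER     -7 -10 -10 -10
OVER     -7 -10 -10 -10 -10
SWAP     -7 -10 -10 -10 -10
OVER     -7 -10 -10 -10 -10 -10
NEG      -7 -10 -10 -10 -10 10
POP      -7 -10 -10 -10 -10
MOD      -7 -10 -10 0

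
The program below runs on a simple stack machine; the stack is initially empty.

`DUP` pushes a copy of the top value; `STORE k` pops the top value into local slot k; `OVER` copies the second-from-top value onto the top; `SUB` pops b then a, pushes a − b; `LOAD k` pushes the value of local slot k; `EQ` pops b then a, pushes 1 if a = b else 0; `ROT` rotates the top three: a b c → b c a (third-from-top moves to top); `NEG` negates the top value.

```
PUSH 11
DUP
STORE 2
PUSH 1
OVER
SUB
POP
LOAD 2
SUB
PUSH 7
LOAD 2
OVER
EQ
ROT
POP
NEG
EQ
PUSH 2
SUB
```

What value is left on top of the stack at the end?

-2

PUSH 11 : 11
DUP     : 11 11
STORE 2 : 11
PUSH 1  : 11 1
OVER    : 11 1 11
SUB     : 11 -10
POP     : 11
LOAD 2  : 11 11
SUB     : 0
PUSH 7  : 0 7
LOAD 2  : 0 7 11
OVER    : 0 7 11 7
EQ      : 0 7 0
ROT     : 7 0 0
POP     : 7 0
NEG     : 7 0
EQ      : 0
PUSH 2  : 0 2
SUB     : -2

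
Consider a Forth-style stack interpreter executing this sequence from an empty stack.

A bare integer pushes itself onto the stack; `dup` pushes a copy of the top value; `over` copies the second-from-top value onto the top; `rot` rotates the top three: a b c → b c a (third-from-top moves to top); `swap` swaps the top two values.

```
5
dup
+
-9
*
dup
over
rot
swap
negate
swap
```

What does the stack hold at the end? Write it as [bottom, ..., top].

[-90, 90, -90]

5       5
dup     5 5
+       10
-9      10 -9
*       -90
dup     -90 -90
over    -90 -90 -90
rot     -90 -90 -90
swap    -90 -90 -90
negate  -90 -90 90
swap    -90 90 -90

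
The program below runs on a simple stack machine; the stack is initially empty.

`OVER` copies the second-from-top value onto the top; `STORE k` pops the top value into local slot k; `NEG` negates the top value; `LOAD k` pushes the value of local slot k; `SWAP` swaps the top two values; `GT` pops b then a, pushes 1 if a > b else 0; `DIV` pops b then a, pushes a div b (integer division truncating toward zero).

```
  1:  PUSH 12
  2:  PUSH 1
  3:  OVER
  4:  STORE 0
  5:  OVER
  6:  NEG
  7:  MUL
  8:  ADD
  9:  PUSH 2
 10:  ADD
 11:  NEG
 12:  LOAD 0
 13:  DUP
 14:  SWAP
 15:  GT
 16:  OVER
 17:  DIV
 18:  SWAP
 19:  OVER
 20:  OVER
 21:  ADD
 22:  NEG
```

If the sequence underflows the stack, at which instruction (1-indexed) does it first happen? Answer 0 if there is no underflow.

PUSH 12 → [12]
PUSH 1  → [12, 1]
OVER    → [12, 1, 12]
STORE 0 → [12, 1]
OVER    → [12, 1, 12]
NEG     → [12, 1, -12]
MUL     → [12, -12]
ADD     → [0]
PUSH 2  → [0, 2]
ADD     → [2]
NEG     → [-2]
LOAD 0  → [-2, 12]
DUP     → [-2, 12, 12]
SWAP    → [-2, 12, 12]
GT      → [-2, 0]
OVER    → [-2, 0, -2]
DIV     → [-2, 0]
SWAP    → [0, -2]
OVER    → [0, -2, 0]
OVER    → [0, -2, 0, -2]
ADD     → [0, -2, -2]
NEG     → [0, -2, 2]

0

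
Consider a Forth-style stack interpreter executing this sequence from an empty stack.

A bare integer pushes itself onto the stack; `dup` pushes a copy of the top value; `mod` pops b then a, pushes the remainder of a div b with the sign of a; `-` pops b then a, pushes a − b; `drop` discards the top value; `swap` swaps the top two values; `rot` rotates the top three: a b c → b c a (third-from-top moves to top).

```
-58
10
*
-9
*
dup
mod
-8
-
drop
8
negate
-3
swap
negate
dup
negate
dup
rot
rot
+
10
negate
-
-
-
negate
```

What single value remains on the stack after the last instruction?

-15

-58    : [-58]
10     : [-58, 10]
*      : [-580]
-9     : [-580, -9]
*      : [5220]
dup    : [5220, 5220]
mod    : [0]
-8     : [0, -8]
-      : [8]
drop   : []
8      : [8]
negate : [-8]
-3     : [-8, -3]
swap   : [-3, -8]
negate : [-3, 8]
dup    : [-3, 8, 8]
negate : [-3, 8, -8]
dup    : [-3, 8, -8, -8]
rot    : [-3, -8, -8, 8]
rot    : [-3, -8, 8, -8]
+      : [-3, -8, 0]
10     : [-3, -8, 0, 10]
negate : [-3, -8, 0, -10]
-      : [-3, -8, 10]
-      : [-3, -18]
-      : [15]
negate : [-15]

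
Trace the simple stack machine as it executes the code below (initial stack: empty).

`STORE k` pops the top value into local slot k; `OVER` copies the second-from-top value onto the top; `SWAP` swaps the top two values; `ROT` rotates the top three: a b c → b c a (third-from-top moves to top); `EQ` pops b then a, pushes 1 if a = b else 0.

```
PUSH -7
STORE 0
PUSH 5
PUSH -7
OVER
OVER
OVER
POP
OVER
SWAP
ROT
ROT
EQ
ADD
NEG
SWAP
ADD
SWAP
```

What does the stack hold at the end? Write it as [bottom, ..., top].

[-1, 5]

PUSH -7 : [-7]
STORE 0 : []
PUSH 5  : [5]
PUSH -7 : [5, -7]
OVER    : [5, -7, 5]
OVER    : [5, -7, 5, -7]
OVER    : [5, -7, 5, -7, 5]
POP     : [5, -7, 5, -7]
OVER    : [5, -7, 5, -7, 5]
SWAP    : [5, -7, 5, 5, -7]
ROT     : [5, -7, 5, -7, 5]
ROT     : [5, -7, -7, 5, 5]
EQ      : [5, -7, -7, 1]
ADD     : [5, -7, -6]
NEG     : [5, -7, 6]
SWAP    : [5, 6, -7]
ADD     : [5, -1]
SWAP    : [-1, 5]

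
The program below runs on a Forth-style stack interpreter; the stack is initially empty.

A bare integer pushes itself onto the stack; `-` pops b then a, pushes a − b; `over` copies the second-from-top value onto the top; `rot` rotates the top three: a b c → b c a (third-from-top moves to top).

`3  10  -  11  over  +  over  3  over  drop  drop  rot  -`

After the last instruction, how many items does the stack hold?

2

3     [3]
10    [3, 10]
-     [-7]
11    [-7, 11]
over  [-7, 11, -7]
+     [-7, 4]
over  [-7, 4, -7]
3     [-7, 4, -7, 3]
over  [-7, 4, -7, 3, -7]
drop  [-7, 4, -7, 3]
drop  [-7, 4, -7]
rot   [4, -7, -7]
-     [4, 0]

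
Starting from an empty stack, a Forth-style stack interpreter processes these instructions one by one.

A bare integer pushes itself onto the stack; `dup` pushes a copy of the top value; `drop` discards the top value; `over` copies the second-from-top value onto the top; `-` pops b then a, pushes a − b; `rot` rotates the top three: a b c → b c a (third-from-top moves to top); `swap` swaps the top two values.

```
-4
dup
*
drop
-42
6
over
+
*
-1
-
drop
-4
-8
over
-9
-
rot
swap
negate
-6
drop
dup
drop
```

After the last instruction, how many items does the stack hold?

3

-4     : [-4]
dup    : [-4, -4]
*      : [16]
drop   : []
-42    : [-42]
6      : [-42, 6]
over   : [-42, 6, -42]
+      : [-42, -36]
*      : [1512]
-1     : [1512, -1]
-      : [1513]
drop   : []
-4     : [-4]
-8     : [-4, -8]
over   : [-4, -8, -4]
-9     : [-4, -8, -4, -9]
-      : [-4, -8, 5]
rot    : [-8, 5, -4]
swap   : [-8, -4, 5]
negate : [-8, -4, -5]
-6     : [-8, -4, -5, -6]
drop   : [-8, -4, -5]
dup    : [-8, -4, -5, -5]
drop   : [-8, -4, -5]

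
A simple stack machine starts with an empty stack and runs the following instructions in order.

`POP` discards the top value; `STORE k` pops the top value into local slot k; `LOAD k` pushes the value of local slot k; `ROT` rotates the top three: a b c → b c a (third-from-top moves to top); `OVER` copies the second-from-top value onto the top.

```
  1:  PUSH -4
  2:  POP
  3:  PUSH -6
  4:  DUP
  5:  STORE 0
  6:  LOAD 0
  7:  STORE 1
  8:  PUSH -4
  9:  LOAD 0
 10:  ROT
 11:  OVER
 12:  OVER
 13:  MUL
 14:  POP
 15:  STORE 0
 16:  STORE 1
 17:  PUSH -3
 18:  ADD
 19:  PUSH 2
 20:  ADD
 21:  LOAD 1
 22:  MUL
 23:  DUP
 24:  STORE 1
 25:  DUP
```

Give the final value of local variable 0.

-6

PUSH -4 -> [-4]
POP     -> []
PUSH -6 -> [-6]
DUP     -> [-6, -6]
STORE 0 -> [-6]
LOAD 0  -> [-6, -6]
STORE 1 -> [-6]
PUSH -4 -> [-6, -4]
LOAD 0  -> [-6, -4, -6]
ROT     -> [-4, -6, -6]
OVER    -> [-4, -6, -6, -6]
OVER    -> [-4, -6, -6, -6, -6]
MUL     -> [-4, -6, -6, 36]
POP     -> [-4, -6, -6]
STORE 0 -> [-4, -6]
STORE 1 -> [-4]
PUSH -3 -> [-4, -3]
ADD     -> [-7]
PUSH 2  -> [-7, 2]
ADD     -> [-5]
LOAD 1  -> [-5, -6]
MUL     -> [30]
DUP     -> [30, 30]
STORE 1 -> [30]
DUP     -> [30, 30]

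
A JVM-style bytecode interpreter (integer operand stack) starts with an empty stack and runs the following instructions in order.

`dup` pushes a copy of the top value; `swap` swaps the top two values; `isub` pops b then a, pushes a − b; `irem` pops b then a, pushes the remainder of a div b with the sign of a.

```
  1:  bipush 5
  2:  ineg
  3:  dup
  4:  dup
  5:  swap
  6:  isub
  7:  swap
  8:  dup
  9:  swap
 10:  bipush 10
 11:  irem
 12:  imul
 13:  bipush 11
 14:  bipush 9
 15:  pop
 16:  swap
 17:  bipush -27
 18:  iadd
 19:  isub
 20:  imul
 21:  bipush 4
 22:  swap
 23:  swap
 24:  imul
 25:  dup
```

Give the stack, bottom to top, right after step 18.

[0, 11, -2]

bipush 5   -> 5
ineg       -> -5
dup        -> -5 -5
dup        -> -5 -5 -5
swap       -> -5 -5 -5
isub       -> -5 0
swap       -> 0 -5
dup        -> 0 -5 -5
swap       -> 0 -5 -5
bipush 10  -> 0 -5 -5 10
irem       -> 0 -5 -5
imul       -> 0 25
bipush 11  -> 0 25 11
bipush 9   -> 0 25 11 9
pop        -> 0 25 11
swap       -> 0 11 25
bipush -27 -> 0 11 25 -27
iadd       -> 0 11 -2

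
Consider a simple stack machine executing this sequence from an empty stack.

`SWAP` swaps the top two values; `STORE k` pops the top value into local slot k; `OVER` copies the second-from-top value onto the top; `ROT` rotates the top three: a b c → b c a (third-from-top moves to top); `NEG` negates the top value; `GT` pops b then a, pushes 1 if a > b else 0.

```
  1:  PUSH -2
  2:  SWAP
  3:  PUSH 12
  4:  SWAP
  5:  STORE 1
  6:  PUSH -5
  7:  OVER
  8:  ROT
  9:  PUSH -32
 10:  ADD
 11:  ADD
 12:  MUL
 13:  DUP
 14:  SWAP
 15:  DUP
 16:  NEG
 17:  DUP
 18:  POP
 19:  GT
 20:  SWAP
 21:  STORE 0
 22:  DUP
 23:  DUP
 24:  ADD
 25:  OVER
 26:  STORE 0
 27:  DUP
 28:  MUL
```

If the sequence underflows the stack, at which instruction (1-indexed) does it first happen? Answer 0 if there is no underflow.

PUSH -2 : -2
SWAP  — needs 2 operands, stack has 1 → underflow

2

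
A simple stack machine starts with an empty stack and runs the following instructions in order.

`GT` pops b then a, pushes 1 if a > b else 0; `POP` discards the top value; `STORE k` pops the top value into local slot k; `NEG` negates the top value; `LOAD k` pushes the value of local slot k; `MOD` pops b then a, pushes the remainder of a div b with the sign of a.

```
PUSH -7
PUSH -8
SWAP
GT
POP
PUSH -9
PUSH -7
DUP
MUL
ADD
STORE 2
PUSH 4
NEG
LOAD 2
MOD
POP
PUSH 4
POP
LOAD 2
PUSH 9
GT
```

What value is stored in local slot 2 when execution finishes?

PUSH -7 -> -7
PUSH -8 -> -7 -8
SWAP    -> -8 -7
GT      -> 0
POP     -> (empty)
PUSH -9 -> -9
PUSH -7 -> -9 -7
DUP     -> -9 -7 -7
MUL     -> -9 49
ADD     -> 40
STORE 2 -> (empty)
PUSH 4  -> 4
NEG     -> -4
LOAD 2  -> -4 40
MOD     -> -4
POP     -> (empty)
PUSH 4  -> 4
POP     -> (empty)
LOAD 2  -> 40
PUSH 9  -> 40 9
GT      -> 1

40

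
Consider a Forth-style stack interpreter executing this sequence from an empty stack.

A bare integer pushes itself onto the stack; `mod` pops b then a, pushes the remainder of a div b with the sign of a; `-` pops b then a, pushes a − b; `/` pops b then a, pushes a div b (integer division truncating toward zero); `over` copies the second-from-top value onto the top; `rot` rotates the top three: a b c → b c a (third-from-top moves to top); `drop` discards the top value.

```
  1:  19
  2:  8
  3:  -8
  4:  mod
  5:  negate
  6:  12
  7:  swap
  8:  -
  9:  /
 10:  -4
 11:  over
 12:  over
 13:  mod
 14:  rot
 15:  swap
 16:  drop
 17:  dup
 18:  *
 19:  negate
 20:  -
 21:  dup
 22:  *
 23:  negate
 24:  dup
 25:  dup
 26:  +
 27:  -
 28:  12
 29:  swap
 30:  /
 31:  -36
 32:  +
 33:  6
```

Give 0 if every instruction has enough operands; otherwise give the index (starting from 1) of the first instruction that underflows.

19      [19]
8       [19, 8]
-8      [19, 8, -8]
mod     [19, 0]
negate  [19, 0]
12      [19, 0, 12]
swap    [19, 12, 0]
-       [19, 12]
/       [1]
-4      [1, -4]
over    [1, -4, 1]
over    [1, -4, 1, -4]
mod     [1, -4, 1]
rot     [-4, 1, 1]
swap    [-4, 1, 1]
drop    [-4, 1]
dup     [-4, 1, 1]
*       [-4, 1]
negate  [-4, -1]
-       [-3]
dup     [-3, -3]
*       [9]
negate  [-9]
dup     [-9, -9]
dup     [-9, -9, -9]
+       [-9, -18]
-       [9]
12      [9, 12]
swap    [12, 9]
/       [1]
-36     [1, -36]
+       [-35]
6       [-35, 6]

0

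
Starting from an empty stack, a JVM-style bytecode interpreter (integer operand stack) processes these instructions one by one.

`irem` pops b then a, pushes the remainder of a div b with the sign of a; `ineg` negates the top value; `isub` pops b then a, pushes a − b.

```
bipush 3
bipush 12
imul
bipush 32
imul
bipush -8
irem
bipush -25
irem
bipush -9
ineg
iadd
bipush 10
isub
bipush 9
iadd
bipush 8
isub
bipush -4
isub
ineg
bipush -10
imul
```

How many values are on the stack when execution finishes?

bipush 3   -> 3
bipush 12  -> 3 12
imul       -> 36
bipush 32  -> 36 32
imul       -> 1152
bipush -8  -> 1152 -8
irem       -> 0
bipush -25 -> 0 -25
irem       -> 0
bipush -9  -> 0 -9
ineg       -> 0 9
iadd       -> 9
bipush 10  -> 9 10
isub       -> -1
bipush 9   -> -1 9
iadd       -> 8
bipush 8   -> 8 8
isub       -> 0
bipush -4  -> 0 -4
isub       -> 4
ineg       -> -4
bipush -10 -> -4 -10
imul       -> 40

1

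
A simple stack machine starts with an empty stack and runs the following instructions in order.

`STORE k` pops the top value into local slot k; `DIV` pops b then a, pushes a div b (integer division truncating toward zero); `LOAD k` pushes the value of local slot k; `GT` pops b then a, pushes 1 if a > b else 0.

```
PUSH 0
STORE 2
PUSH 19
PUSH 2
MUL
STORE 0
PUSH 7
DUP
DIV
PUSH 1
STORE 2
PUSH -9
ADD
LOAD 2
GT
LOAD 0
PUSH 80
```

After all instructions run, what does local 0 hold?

38

PUSH 0  -> [0]
STORE 2 -> []
PUSH 19 -> [19]
PUSH 2  -> [19, 2]
MUL     -> [38]
STORE 0 -> []
PUSH 7  -> [7]
DUP     -> [7, 7]
DIV     -> [1]
PUSH 1  -> [1, 1]
STORE 2 -> [1]
PUSH -9 -> [1, -9]
ADD     -> [-8]
LOAD 2  -> [-8, 1]
GT      -> [0]
LOAD 0  -> [0, 38]
PUSH 80 -> [0, 38, 80]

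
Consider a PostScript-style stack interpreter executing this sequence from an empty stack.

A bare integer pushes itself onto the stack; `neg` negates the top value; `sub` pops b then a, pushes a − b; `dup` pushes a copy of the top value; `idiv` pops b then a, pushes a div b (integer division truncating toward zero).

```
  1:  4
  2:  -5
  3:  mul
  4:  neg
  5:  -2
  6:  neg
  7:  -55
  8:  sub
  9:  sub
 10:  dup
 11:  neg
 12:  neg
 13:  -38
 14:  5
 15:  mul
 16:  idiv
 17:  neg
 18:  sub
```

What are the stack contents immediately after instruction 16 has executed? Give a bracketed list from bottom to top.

4    -> 4
-5   -> 4 -5
mul  -> -20
neg  -> 20
-2   -> 20 -2
neg  -> 20 2
-55  -> 20 2 -55
sub  -> 20 57
sub  -> -37
dup  -> -37 -37
neg  -> -37 37
neg  -> -37 -37
-38  -> -37 -37 -38
5    -> -37 -37 -38 5
mul  -> -37 -37 -190
idiv -> -37 0

[-37, 0]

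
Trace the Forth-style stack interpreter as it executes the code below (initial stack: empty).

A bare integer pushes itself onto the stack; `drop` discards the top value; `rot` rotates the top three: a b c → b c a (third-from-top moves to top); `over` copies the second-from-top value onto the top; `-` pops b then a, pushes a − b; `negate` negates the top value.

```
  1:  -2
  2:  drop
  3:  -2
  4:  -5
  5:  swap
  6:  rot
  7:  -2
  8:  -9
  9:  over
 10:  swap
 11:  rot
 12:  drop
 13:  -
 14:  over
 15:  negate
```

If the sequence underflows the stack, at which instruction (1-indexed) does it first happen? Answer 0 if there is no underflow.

6

-2   : [-2]
drop : []
-2   : [-2]
-5   : [-2, -5]
swap : [-5, -2]
rot  — needs 3 operands, stack has 2 → underflow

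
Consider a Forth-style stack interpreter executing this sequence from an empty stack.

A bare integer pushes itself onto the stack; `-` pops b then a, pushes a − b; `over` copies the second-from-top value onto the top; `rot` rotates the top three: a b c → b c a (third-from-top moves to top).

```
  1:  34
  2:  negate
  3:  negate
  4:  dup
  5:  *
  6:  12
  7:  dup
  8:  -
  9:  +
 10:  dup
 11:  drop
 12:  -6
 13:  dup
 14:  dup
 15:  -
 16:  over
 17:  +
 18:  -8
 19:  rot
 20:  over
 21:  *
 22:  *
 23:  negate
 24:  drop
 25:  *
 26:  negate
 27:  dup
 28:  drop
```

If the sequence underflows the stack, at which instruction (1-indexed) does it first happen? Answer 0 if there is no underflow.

34     → [34]
negate → [-34]
negate → [34]
dup    → [34, 34]
*      → [1156]
12     → [1156, 12]
dup    → [1156, 12, 12]
-      → [1156, 0]
+      → [1156]
dup    → [1156, 1156]
drop   → [1156]
-6     → [1156, -6]
dup    → [1156, -6, -6]
dup    → [1156, -6, -6, -6]
-      → [1156, -6, 0]
over   → [1156, -6, 0, -6]
+      → [1156, -6, -6]
-8     → [1156, -6, -6, -8]
rot    → [1156, -6, -8, -6]
over   → [1156, -6, -8, -6, -8]
*      → [1156, -6, -8, 48]
*      → [1156, -6, -384]
negate → [1156, -6, 384]
drop   → [1156, -6]
*      → [-6936]
negate → [6936]
dup    → [6936, 6936]
drop   → [6936]

0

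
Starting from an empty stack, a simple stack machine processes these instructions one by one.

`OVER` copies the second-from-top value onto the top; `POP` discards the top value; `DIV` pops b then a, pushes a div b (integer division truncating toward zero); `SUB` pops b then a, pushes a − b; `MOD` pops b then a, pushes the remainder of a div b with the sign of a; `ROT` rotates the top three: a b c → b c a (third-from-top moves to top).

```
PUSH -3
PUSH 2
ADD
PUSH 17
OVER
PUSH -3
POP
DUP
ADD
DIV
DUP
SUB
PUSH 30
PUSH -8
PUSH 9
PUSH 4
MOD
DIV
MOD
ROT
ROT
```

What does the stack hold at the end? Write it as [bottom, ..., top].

PUSH -3 → -3
PUSH 2  → -3 2
ADD     → -1
PUSH 17 → -1 17
OVER    → -1 17 -1
PUSH -3 → -1 17 -1 -3
POP     → -1 17 -1
DUP     → -1 17 -1 -1
ADD     → -1 17 -2
DIV     → -1 -8
DUP     → -1 -8 -8
SUB     → -1 0
PUSH 30 → -1 0 30
PUSH -8 → -1 0 30 -8
PUSH 9  → -1 0 30 -8 9
PUSH 4  → -1 0 30 -8 9 4
MOD     → -1 0 30 -8 1
DIV     → -1 0 30 -8
MOD     → -1 0 6
ROT     → 0 6 -1
ROT     → 6 -1 0

[6, -1, 0]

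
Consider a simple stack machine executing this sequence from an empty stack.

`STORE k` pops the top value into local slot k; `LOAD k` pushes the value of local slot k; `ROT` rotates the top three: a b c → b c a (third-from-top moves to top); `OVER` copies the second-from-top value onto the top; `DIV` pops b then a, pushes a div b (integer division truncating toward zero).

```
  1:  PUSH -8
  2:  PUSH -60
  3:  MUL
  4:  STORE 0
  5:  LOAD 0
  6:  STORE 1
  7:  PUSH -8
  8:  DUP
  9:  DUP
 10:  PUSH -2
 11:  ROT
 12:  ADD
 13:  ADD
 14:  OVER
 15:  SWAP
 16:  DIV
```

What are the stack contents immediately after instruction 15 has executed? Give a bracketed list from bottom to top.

PUSH -8  → -8
PUSH -60 → -8 -60
MUL      → 480
STORE 0  → (empty)
LOAD 0   → 480
STORE 1  → (empty)
PUSH -8  → -8
DUP      → -8 -8
DUP      → -8 -8 -8
PUSH -2  → -8 -8 -8 -2
ROT      → -8 -8 -2 -8
ADD      → -8 -8 -10
ADD      → -8 -18
OVER     → -8 -18 -8
SWAP     → -8 -8 -18

[-8, -8, -18]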